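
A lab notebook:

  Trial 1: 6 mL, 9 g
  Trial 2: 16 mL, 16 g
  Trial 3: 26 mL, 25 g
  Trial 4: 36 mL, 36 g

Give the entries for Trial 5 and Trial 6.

46 mL, 49 g; 56 mL, 64 g

ML: +10 each step; 6, 16, 26, 36 → 46 → 56.
G — perfect squares: 3², 4², 5², …: 9, 16, 25, 36 → 49 → 64.
Putting the parts together: 46 mL, 49 g and then 56 mL, 64 g.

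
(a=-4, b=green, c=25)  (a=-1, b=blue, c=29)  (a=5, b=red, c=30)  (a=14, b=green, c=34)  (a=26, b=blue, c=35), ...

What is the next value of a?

41

A: -4, -1, 5, 14, 26 → 41 (differences are 3, 6, 9, … (increasing by 3 each time)).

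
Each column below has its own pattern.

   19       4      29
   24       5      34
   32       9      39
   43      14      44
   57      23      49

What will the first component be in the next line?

For the first component, differences are 5, 8, 11, … (increasing by 3 each time): 19, 24, 32, 43, 57 → 74.

74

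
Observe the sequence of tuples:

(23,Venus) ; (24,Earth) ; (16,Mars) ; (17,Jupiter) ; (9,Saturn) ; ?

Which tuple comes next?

(10,Uranus)

First coordinate: alternating steps +1, −8, +1, −8, …, so 23, 24, 16, 17, 9 → 10.
Planet: Venus, Earth, Mars, Jupiter, Saturn → Uranus (runs through the planets Mercury→Neptune).
So the next tuple is (10,Uranus).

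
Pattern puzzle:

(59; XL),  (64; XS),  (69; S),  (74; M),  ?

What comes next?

First value: +5 each step, so 59, 64, 69, 74 → 79.
For the size, runs through clothing sizes XS→XL: XL, XS, S, M → L.
So the next term is (79; L).

(79; L)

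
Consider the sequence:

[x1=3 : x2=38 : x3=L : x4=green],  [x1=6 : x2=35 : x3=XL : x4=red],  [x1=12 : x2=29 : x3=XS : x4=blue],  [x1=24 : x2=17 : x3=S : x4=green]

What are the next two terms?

X1: 3, 6, 12, 24 → 48 → 96 (×2 each step).
For the x2, together with the x1 always sums to 41: 38, 35, 29, 17 → -7 → -55.
X3: runs through clothing sizes XS→XL; L, XL, XS, S → M → L.
X4: repeats green → red → blue; green, red, blue, green → red → blue.
Putting the parts together: [x1=48 : x2=-7 : x3=M : x4=red] and then [x1=96 : x2=-55 : x3=L : x4=blue].

[x1=48 : x2=-7 : x3=M : x4=red], [x1=96 : x2=-55 : x3=L : x4=blue]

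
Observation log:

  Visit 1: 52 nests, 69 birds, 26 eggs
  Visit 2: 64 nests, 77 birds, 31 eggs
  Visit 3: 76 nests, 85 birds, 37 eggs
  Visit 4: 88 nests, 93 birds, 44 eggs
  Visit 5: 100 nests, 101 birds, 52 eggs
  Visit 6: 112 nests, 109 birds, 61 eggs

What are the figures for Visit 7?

124 nests, 117 birds, 71 eggs

Nests: +12 each step; 52, 64, 76, 88, 100, 112 → 124.
For the birds, +8 each step: 69, 77, 85, 93, 101, 109 → 117.
Eggs: 26, 31, 37, 44, 52, 61 → 71 (differences are 5, 6, 7, … (increasing by 1 each time)).
So the next record is 124 nests, 117 birds, 71 eggs.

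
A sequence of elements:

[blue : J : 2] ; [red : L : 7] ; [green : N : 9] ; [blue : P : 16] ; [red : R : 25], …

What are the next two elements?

Colour: repeats blue → red → green; blue, red, green, blue, red → green → blue.
Letter: J, L, N, P, R → T → V (letters move forward 2 places in the alphabet).
Third part: each term is the sum of the two before it, so 2, 7, 9, 16, 25 → 41 → 66.
So the next two elements are [green : T : 41] and [blue : V : 66].

[green : T : 41], [blue : V : 66]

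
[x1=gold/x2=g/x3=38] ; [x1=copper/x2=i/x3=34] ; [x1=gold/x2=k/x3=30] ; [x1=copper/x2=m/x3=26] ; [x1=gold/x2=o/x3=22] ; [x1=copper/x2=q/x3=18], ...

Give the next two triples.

X1: gold, copper, gold, copper, gold, copper → gold → copper (alternates gold ↔ copper).
X2: letters move forward 2 places in the alphabet, so g, i, k, m, o, q → s → u.
X3: −4 each step; 38, 34, 30, 26, 22, 18 → 14 → 10.
So the next two triples are [x1=gold/x2=s/x3=14] and [x1=copper/x2=u/x3=10].

[x1=gold/x2=s/x3=14], [x1=copper/x2=u/x3=10]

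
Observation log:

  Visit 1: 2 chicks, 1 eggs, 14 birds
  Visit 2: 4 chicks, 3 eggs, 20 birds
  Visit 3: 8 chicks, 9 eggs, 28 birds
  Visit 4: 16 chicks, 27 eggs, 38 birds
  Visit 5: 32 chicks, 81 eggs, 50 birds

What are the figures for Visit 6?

Chicks goes 2, 4, 8, 16, 32 → 64 (×2 each step).
Eggs: ×3 each step; 1, 3, 9, 27, 81 → 243.
Birds goes 14, 20, 28, 38, 50 → 64 (differences are 6, 8, 10, … (increasing by 2 each time)).
Putting it together: 64 chicks, 243 eggs, 64 birds.

64 chicks, 243 eggs, 64 birds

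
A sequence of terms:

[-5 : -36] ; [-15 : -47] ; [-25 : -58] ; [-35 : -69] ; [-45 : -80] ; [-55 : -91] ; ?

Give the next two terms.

[-65 : -102], [-75 : -113]

First component goes -5, -15, -25, -35, -45, -55 → -65 → -75 (−10 each step).
Second component: -36, -47, -58, -69, -80, -91 → -102 → -113 (−11 each step).
Putting the parts together: [-65 : -102] and then [-75 : -113].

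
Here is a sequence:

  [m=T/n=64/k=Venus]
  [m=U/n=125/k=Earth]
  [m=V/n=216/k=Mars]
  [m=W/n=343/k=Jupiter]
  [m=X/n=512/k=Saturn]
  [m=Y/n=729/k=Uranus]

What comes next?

[m=Z/n=1000/k=Neptune]

M goes T, U, V, W, X, Y → Z (letters move forward 1 place in the alphabet).
For the n, perfect cubes: 4³, 5³, 6³, …: 64, 125, 216, 343, 512, 729 → 1000.
K: Venus, Earth, Mars, Jupiter, Saturn, Uranus → Neptune (runs through the planets Mercury→Neptune).
So the next tuple is [m=Z/n=1000/k=Neptune].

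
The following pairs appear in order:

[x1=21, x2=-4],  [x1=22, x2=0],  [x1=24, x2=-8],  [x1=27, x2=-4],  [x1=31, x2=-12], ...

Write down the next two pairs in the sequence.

[x1=36, x2=-8], [x1=42, x2=-16]

X1: 21, 22, 24, 27, 31 → 36 → 42 (differences are 1, 2, 3, … (increasing by 1 each time)).
X2 — alternating steps +4, −8, +4, −8, …: -4, 0, -8, -4, -12 → -8 → -16.
So the next two pairs are [x1=36, x2=-8] and [x1=42, x2=-16].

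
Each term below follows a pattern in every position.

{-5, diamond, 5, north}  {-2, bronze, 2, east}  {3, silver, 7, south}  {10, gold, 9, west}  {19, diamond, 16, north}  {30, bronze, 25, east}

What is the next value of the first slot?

First slot — differences are 3, 5, 7, … (increasing by 2 each time): -5, -2, 3, 10, 19, 30 → 43.

43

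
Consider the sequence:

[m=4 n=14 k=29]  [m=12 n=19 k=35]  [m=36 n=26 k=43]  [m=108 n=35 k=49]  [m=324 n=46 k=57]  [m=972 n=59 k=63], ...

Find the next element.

M: 4, 12, 36, 108, 324, 972 → 2916 (×3 each step).
For the n, differences are 5, 7, 9, … (increasing by 2 each time): 14, 19, 26, 35, 46, 59 → 74.
For the k, alternating steps +6, +8, +6, +8, …: 29, 35, 43, 49, 57, 63 → 71.
So the next element is [m=2916 n=74 k=71].

[m=2916 n=74 k=71]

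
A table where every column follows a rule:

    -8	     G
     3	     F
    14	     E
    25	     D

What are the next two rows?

First component — +11 each step: -8, 3, 14, 25 → 36 → 47.
Letter goes G, F, E, D → C → B (letters move back 1 place in the alphabet).
So the next two rows are 36  C and 47  B.

36  C; 47  B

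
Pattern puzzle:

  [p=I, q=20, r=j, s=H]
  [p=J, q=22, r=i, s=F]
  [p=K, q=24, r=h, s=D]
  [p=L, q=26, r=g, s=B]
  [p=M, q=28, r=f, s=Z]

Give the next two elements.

[p=N, q=30, r=e, s=X], [p=O, q=32, r=d, s=V]

P: letters move forward 1 place in the alphabet; I, J, K, L, M → N → O.
Q: +2 each step; 20, 22, 24, 26, 28 → 30 → 32.
R: j, i, h, g, f → e → d (letters move back 1 place in the alphabet).
S — letters move back 2 places in the alphabet, wrapping A→Z: H, F, D, B, Z → X → V.
Putting the parts together: [p=N, q=30, r=e, s=X] and then [p=O, q=32, r=d, s=V].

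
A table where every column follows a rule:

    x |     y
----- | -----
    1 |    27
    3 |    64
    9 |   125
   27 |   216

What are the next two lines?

81  343; 243  512

Column x: ×3 each step, so 1, 3, 9, 27 → 81 → 243.
Column y: perfect cubes: 3³, 4³, 5³, …, so 27, 64, 125, 216 → 343 → 512.
Putting the parts together: 81  343 and then 243  512.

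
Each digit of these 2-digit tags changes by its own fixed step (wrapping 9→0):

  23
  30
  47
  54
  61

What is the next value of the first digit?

7

First digit: +1 each step, mod 10, so 2, 3, 4, 5, 6 → 7.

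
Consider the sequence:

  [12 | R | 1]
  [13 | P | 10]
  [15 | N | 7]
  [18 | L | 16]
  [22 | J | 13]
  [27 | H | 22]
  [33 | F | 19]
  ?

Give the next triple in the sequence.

First entry — differences are 1, 2, 3, … (increasing by 1 each time): 12, 13, 15, 18, 22, 27, 33 → 40.
For the letter, letters move back 2 places in the alphabet: R, P, N, L, J, H, F → D.
Third entry: 1, 10, 7, 16, 13, 22, 19 → 28 (alternating steps +9, −3, +9, −3, …).
Combining the parts gives [40 | D | 28].

[40 | D | 28]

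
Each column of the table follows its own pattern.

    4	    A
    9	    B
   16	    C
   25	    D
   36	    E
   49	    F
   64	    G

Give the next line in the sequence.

First component: perfect squares: 2², 3², 4², …; 4, 9, 16, 25, 36, 49, 64 → 81.
Letter goes A, B, C, D, E, F, G → H (letters move forward 1 place in the alphabet).
So the next line is 81  H.

81  H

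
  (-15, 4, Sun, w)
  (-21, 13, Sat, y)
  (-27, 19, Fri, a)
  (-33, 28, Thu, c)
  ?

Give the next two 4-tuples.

(-39, 34, Wed, e), (-45, 43, Tue, g)

First slot: −6 each step, so -15, -21, -27, -33 → -39 → -45.
Second slot goes 4, 13, 19, 28 → 34 → 43 (alternating steps +9, +6, +9, +6, …).
For the day, runs backward through the weekdays Mon→Sun: Sun, Sat, Fri, Thu → Wed → Tue.
Letter — letters move forward 2 places in the alphabet, wrapping Z→A: w, y, a, c → e → g.
So the next two 4-tuples are (-39, 34, Wed, e) and (-45, 43, Tue, g).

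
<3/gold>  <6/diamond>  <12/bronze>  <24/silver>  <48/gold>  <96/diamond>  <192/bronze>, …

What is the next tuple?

First entry goes 3, 6, 12, 24, 48, 96, 192 → 384 (×2 each step).
Rank — repeats gold → diamond → bronze → silver: gold, diamond, bronze, silver, gold, diamond, bronze → silver.
So the next tuple is <384/silver>.

<384/silver>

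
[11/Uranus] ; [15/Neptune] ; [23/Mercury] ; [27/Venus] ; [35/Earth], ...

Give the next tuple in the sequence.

First coordinate: alternating steps +4, +8, +4, +8, …; 11, 15, 23, 27, 35 → 39.
For the planet, runs through the planets Mercury→Neptune: Uranus, Neptune, Mercury, Venus, Earth → Mars.
Putting it together: [39/Mars].

[39/Mars]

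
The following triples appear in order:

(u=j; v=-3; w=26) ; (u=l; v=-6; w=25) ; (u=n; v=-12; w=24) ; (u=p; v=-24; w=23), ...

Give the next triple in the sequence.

(u=r; v=-48; w=22)

U: letters move forward 2 places in the alphabet, so j, l, n, p → r.
V: -3, -6, -12, -24 → -48 (×2 each step).
W: 26, 25, 24, 23 → 22 (−1 each step).
Putting it together: (u=r; v=-48; w=22).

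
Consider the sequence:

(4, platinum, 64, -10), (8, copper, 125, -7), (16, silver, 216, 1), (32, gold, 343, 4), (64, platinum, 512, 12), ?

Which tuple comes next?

First coordinate: ×2 each step; 4, 8, 16, 32, 64 → 128.
Metal: platinum, copper, silver, gold, platinum → copper (repeats platinum → copper → silver → gold).
For the third coordinate, perfect cubes: 4³, 5³, 6³, …: 64, 125, 216, 343, 512 → 729.
For the fourth coordinate, alternating steps +3, +8, +3, +8, …: -10, -7, 1, 4, 12 → 15.
Putting it together: (128, copper, 729, 15).

(128, copper, 729, 15)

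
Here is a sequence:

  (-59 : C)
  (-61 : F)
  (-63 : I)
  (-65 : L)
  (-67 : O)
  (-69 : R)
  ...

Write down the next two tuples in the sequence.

(-71 : U), (-73 : X)

First component: −2 each step, so -59, -61, -63, -65, -67, -69 → -71 → -73.
For the letter, letters move forward 3 places in the alphabet: C, F, I, L, O, R → U → X.
Putting the parts together: (-71 : U) and then (-73 : X).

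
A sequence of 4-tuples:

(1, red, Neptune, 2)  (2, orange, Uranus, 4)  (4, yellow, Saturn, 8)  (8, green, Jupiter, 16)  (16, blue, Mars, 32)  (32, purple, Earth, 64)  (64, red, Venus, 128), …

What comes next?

(128, orange, Mercury, 256)

First value goes 1, 2, 4, 8, 16, 32, 64 → 128 (×2 each step).
Colour: red, orange, yellow, green, blue, purple, red → orange (repeats red → orange → yellow → green → blue → purple).
Planet — runs backward through the planets Mercury→Neptune: Neptune, Uranus, Saturn, Jupiter, Mars, Earth, Venus → Mercury.
Fourth value: 2, 4, 8, 16, 32, 64, 128 → 256 (always 2 × the first value).
Putting it together: (128, orange, Mercury, 256).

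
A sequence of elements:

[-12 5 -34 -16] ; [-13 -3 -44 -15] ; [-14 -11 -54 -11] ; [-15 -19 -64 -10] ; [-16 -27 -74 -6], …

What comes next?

[-17 -35 -84 -5]

For the first component, −1 each step: -12, -13, -14, -15, -16 → -17.
Second component — −8 each step: 5, -3, -11, -19, -27 → -35.
Third component — −10 each step: -34, -44, -54, -64, -74 → -84.
For the fourth component, alternating steps +1, +4, +1, +4, …: -16, -15, -11, -10, -6 → -5.
Putting it together: [-17 -35 -84 -5].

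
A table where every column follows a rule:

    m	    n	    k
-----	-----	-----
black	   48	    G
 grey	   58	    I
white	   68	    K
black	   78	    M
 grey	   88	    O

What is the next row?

white  98  Q

Column m: repeats black → grey → white; black, grey, white, black, grey → white.
Column n: +10 each step; 48, 58, 68, 78, 88 → 98.
Column k: G, I, K, M, O → Q (letters move forward 2 places in the alphabet).
Combining the parts gives white  98  Q.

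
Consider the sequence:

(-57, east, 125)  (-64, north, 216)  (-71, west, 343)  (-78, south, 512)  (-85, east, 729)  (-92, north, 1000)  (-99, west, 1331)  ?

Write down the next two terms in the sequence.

(-106, south, 1728), (-113, east, 2197)

First entry: −7 each step, so -57, -64, -71, -78, -85, -92, -99 → -106 → -113.
Direction: repeats east → north → west → south; east, north, west, south, east, north, west → south → east.
Third entry: perfect cubes: 5³, 6³, 7³, …, so 125, 216, 343, 512, 729, 1000, 1331 → 1728 → 2197.
Putting the parts together: (-106, south, 1728) and then (-113, east, 2197).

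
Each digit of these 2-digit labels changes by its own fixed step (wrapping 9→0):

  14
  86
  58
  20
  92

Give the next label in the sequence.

64

First digit: −3 each step, mod 10; 1, 8, 5, 2, 9 → 6.
For the second digit, +2 each step, mod 10: 4, 6, 8, 0, 2 → 4.
Putting it together: 64.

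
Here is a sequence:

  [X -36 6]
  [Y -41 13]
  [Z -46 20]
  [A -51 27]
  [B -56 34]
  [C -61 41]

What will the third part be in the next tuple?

Letter: X, Y, Z, A, B, C → D (letters move forward 1 place in the alphabet, wrapping Z→A).
Second part — −5 each step: -36, -41, -46, -51, -56, -61 → -66.
For the third part, +7 each step: 6, 13, 20, 27, 34, 41 → 48.

48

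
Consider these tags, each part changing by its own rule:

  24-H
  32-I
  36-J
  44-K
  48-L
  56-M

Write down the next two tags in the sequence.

First component goes 24, 32, 36, 44, 48, 56 → 60 → 68 (alternating steps +8, +4, +8, +4, …).
Letter — letters move forward 1 place in the alphabet: H, I, J, K, L, M → N → O.
So the next two tags are 60-N and 68-O.

60-N, 68-O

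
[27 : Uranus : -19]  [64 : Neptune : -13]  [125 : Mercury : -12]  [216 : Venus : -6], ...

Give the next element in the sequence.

[343 : Earth : -5]

First entry: perfect cubes: 3³, 4³, 5³, …, so 27, 64, 125, 216 → 343.
Planet: Uranus, Neptune, Mercury, Venus → Earth (runs through the planets Mercury→Neptune).
Third entry: alternating steps +6, +1, +6, +1, …; -19, -13, -12, -6 → -5.
Putting it together: [343 : Earth : -5].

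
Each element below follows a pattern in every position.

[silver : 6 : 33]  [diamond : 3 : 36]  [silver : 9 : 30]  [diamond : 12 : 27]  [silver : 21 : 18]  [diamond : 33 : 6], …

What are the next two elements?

Rank — alternates silver ↔ diamond: silver, diamond, silver, diamond, silver, diamond → silver → diamond.
Second component goes 6, 3, 9, 12, 21, 33 → 54 → 87 (each term is the sum of the two before it).
Third component — together with the second component always sums to 39: 33, 36, 30, 27, 18, 6 → -15 → -48.
Putting the parts together: [silver : 54 : -15] and then [diamond : 87 : -48].

[silver : 54 : -15], [diamond : 87 : -48]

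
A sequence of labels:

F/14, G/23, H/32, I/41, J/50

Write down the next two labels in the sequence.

K/59, L/68

Letter: letters move forward 1 place in the alphabet, so F, G, H, I, J → K → L.
Second component: 14, 23, 32, 41, 50 → 59 → 68 (+9 each step).
Putting the parts together: K/59 and then L/68.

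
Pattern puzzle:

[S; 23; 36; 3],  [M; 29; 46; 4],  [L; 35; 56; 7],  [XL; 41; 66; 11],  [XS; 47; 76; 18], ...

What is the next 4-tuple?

[S; 53; 86; 29]

For the size, runs through clothing sizes XS→XL: S, M, L, XL, XS → S.
Second slot: +6 each step, so 23, 29, 35, 41, 47 → 53.
Third slot — +10 each step: 36, 46, 56, 66, 76 → 86.
Fourth slot — each term is the sum of the two before it: 3, 4, 7, 11, 18 → 29.
So the next 4-tuple is [S; 53; 86; 29].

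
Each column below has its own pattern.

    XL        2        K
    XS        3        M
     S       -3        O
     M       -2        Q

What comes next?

L  -8  S

Size: runs through clothing sizes XS→XL; XL, XS, S, M → L.
Second component: 2, 3, -3, -2 → -8 (alternating steps +1, −6, +1, −6, …).
Letter: K, M, O, Q → S (letters move forward 2 places in the alphabet).
Putting it together: L  -8  S.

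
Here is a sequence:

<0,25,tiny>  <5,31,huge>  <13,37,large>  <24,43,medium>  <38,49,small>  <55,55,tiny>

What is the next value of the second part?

Second part — +6 each step: 25, 31, 37, 43, 49, 55 → 61.

61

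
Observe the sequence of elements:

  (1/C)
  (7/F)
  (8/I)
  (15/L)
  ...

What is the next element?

(23/O)

First component: 1, 7, 8, 15 → 23 (each term is the sum of the two before it).
Letter: letters move forward 3 places in the alphabet; C, F, I, L → O.
So the next element is (23/O).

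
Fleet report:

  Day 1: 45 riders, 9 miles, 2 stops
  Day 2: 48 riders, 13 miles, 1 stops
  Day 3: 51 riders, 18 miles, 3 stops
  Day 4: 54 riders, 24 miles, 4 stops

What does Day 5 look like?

Riders goes 45, 48, 51, 54 → 57 (+3 each step).
Miles: 9, 13, 18, 24 → 31 (differences are 4, 5, 6, … (increasing by 1 each time)).
For the stops, each term is the sum of the two before it: 2, 1, 3, 4 → 7.
Combining the parts gives 57 riders, 31 miles, 7 stops.

57 riders, 31 miles, 7 stops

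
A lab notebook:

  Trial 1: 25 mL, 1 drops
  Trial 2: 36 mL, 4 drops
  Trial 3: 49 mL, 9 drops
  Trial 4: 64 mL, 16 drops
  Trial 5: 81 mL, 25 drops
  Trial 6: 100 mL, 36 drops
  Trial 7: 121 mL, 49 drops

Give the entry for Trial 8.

ML goes 25, 36, 49, 64, 81, 100, 121 → 144 (perfect squares: 5², 6², 7², …).
Drops goes 1, 4, 9, 16, 25, 36, 49 → 64 (perfect squares: 1², 2², 3², …).
So the next record is 144 mL, 64 drops.

144 mL, 64 drops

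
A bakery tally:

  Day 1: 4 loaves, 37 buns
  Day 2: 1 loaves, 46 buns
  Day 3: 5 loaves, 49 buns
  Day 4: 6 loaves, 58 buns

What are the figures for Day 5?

11 loaves, 61 buns

Loaves — each term is the sum of the two before it: 4, 1, 5, 6 → 11.
Buns: alternating steps +9, +3, +9, +3, …, so 37, 46, 49, 58 → 61.
Putting it together: 11 loaves, 61 buns.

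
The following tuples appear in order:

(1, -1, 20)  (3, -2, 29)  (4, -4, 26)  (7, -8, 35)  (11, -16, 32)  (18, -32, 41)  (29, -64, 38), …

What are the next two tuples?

(47, -128, 47), (76, -256, 44)

First value: each term is the sum of the two before it, so 1, 3, 4, 7, 11, 18, 29 → 47 → 76.
For the second value, ×2 each step: -1, -2, -4, -8, -16, -32, -64 → -128 → -256.
Third value goes 20, 29, 26, 35, 32, 41, 38 → 47 → 44 (alternating steps +9, −3, +9, −3, …).
So the next two tuples are (47, -128, 47) and (76, -256, 44).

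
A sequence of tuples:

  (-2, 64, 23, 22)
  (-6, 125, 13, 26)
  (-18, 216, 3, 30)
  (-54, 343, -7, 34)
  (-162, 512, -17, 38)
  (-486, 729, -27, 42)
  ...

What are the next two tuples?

(-1458, 1000, -37, 46), (-4374, 1331, -47, 50)

For the first component, ×3 each step: -2, -6, -18, -54, -162, -486 → -1458 → -4374.
Second component: perfect cubes: 4³, 5³, 6³, …; 64, 125, 216, 343, 512, 729 → 1000 → 1331.
For the third component, −10 each step: 23, 13, 3, -7, -17, -27 → -37 → -47.
Fourth component goes 22, 26, 30, 34, 38, 42 → 46 → 50 (+4 each step).
Putting the parts together: (-1458, 1000, -37, 46) and then (-4374, 1331, -47, 50).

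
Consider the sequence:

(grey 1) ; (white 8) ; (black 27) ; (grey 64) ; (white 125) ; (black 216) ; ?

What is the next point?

Shade: grey, white, black, grey, white, black → grey (repeats grey → white → black).
Second coordinate: perfect cubes: 1³, 2³, 3³, …; 1, 8, 27, 64, 125, 216 → 343.
So the next point is (grey 343).

(grey 343)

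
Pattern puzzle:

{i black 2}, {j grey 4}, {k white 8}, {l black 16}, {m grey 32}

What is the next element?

Letter goes i, j, k, l, m → n (letters move forward 1 place in the alphabet).
Shade: black, grey, white, black, grey → white (repeats black → grey → white).
Third part — ×2 each step: 2, 4, 8, 16, 32 → 64.
So the next element is {n white 64}.

{n white 64}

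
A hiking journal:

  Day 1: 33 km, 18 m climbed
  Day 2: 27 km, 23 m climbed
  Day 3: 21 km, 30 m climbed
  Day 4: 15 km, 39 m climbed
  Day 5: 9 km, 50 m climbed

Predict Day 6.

Km: 33, 27, 21, 15, 9 → 3 (−6 each step).
M climbed: differences are 5, 7, 9, … (increasing by 2 each time); 18, 23, 30, 39, 50 → 63.
So the next record is 3 km, 63 m climbed.

3 km, 63 m climbed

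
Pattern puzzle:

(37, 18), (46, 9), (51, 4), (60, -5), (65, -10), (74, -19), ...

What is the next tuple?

First component: alternating steps +9, +5, +9, +5, …, so 37, 46, 51, 60, 65, 74 → 79.
For the second component, together with the first component always sums to 55: 18, 9, 4, -5, -10, -19 → -24.
Putting it together: (79, -24).

(79, -24)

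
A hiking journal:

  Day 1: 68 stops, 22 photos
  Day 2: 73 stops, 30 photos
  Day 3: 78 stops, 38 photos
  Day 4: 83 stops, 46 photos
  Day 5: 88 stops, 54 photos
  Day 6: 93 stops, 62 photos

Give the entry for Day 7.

98 stops, 70 photos

Stops: +5 each step, so 68, 73, 78, 83, 88, 93 → 98.
Photos goes 22, 30, 38, 46, 54, 62 → 70 (+8 each step).
Putting it together: 98 stops, 70 photos.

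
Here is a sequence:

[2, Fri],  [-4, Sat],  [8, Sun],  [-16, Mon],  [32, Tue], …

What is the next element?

[-64, Wed]

For the first value, ×(-2) each step: 2, -4, 8, -16, 32 → -64.
For the day, runs through the weekdays Mon→Sun: Fri, Sat, Sun, Mon, Tue → Wed.
Combining the parts gives [-64, Wed].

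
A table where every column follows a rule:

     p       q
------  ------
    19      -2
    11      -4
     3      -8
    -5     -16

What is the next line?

-13  -32

Column p goes 19, 11, 3, -5 → -13 (−8 each step).
Column q: -2, -4, -8, -16 → -32 (×2 each step).
So the next line is -13  -32.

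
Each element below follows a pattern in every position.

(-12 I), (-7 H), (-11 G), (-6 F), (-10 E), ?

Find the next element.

First entry — alternating steps +5, −4, +5, −4, …: -12, -7, -11, -6, -10 → -5.
For the letter, letters move back 1 place in the alphabet: I, H, G, F, E → D.
Putting it together: (-5 D).

(-5 D)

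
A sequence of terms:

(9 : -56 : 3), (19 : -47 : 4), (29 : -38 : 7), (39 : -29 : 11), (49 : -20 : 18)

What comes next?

First part — +10 each step: 9, 19, 29, 39, 49 → 59.
Second part: +9 each step, so -56, -47, -38, -29, -20 → -11.
Third part — each term is the sum of the two before it: 3, 4, 7, 11, 18 → 29.
Putting it together: (59 : -11 : 29).

(59 : -11 : 29)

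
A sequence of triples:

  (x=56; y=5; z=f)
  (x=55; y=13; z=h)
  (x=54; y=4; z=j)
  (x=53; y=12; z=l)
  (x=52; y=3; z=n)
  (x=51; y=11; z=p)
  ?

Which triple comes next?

(x=50; y=2; z=r)

X: −1 each step, so 56, 55, 54, 53, 52, 51 → 50.
Y: 5, 13, 4, 12, 3, 11 → 2 (alternating steps +8, −9, +8, −9, …).
Z: letters move forward 2 places in the alphabet; f, h, j, l, n, p → r.
Putting it together: (x=50; y=2; z=r).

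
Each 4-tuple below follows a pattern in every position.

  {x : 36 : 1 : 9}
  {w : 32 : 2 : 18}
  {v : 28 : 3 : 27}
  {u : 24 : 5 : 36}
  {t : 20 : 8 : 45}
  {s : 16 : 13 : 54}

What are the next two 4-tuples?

{r : 12 : 21 : 63}, {q : 8 : 34 : 72}

Letter — letters move back 1 place in the alphabet: x, w, v, u, t, s → r → q.
Second entry: −4 each step, so 36, 32, 28, 24, 20, 16 → 12 → 8.
Third entry: each term is the sum of the two before it, so 1, 2, 3, 5, 8, 13 → 21 → 34.
Fourth entry: 9, 18, 27, 36, 45, 54 → 63 → 72 (+9 each step).
So the next two 4-tuples are {r : 12 : 21 : 63} and {q : 8 : 34 : 72}.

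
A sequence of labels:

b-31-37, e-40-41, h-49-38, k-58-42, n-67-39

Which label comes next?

q-76-43

For the letter, letters move forward 3 places in the alphabet: b, e, h, k, n → q.
Second component goes 31, 40, 49, 58, 67 → 76 (+9 each step).
Third component: 37, 41, 38, 42, 39 → 43 (alternating steps +4, −3, +4, −3, …).
So the next label is q-76-43.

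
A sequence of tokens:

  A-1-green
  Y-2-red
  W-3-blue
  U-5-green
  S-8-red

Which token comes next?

Letter: letters move back 2 places in the alphabet, wrapping A→Z, so A, Y, W, U, S → Q.
Second component: each term is the sum of the two before it, so 1, 2, 3, 5, 8 → 13.
For the colour, repeats green → red → blue: green, red, blue, green, red → blue.
So the next token is Q-13-blue.

Q-13-blue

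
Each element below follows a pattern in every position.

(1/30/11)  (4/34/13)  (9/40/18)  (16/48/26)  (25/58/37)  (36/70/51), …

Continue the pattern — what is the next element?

First value goes 1, 4, 9, 16, 25, 36 → 49 (perfect squares: 1², 2², 3², …).
Second value — differences are 4, 6, 8, … (increasing by 2 each time): 30, 34, 40, 48, 58, 70 → 84.
Third value: 11, 13, 18, 26, 37, 51 → 68 (differences are 2, 5, 8, … (increasing by 3 each time)).
So the next element is (49/84/68).

(49/84/68)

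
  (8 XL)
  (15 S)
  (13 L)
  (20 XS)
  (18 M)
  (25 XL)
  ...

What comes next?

For the first slot, alternating steps +7, −2, +7, −2, …: 8, 15, 13, 20, 18, 25 → 23.
For the size, repeats XL → S → L → XS → M: XL, S, L, XS, M, XL → S.
Combining the parts gives (23 S).

(23 S)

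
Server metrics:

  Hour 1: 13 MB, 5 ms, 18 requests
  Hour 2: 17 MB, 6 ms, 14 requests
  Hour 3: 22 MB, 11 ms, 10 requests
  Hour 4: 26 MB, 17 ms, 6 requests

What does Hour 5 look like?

MB — alternating steps +4, +5, +4, +5, …: 13, 17, 22, 26 → 31.
Ms: 5, 6, 11, 17 → 28 (each term is the sum of the two before it).
Requests: −4 each step, so 18, 14, 10, 6 → 2.
Putting it together: 31 MB, 28 ms, 2 requests.

31 MB, 28 ms, 2 requests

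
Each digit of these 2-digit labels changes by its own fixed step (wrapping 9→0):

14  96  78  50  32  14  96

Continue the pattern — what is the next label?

First digit: 1, 9, 7, 5, 3, 1, 9 → 7 (−2 each step, mod 10).
Second digit: +2 each step, mod 10; 4, 6, 8, 0, 2, 4, 6 → 8.
So the next label is 78.

78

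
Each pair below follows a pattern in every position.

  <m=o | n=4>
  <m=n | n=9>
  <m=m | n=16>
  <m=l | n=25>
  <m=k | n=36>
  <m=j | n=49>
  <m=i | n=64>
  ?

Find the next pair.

<m=h | n=81>

For the m, letters move back 1 place in the alphabet: o, n, m, l, k, j, i → h.
For the n, perfect squares: 2², 3², 4², …: 4, 9, 16, 25, 36, 49, 64 → 81.
Combining the parts gives <m=h | n=81>.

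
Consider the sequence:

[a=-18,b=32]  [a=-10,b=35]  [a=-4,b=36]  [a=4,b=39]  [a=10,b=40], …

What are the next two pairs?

[a=18,b=43], [a=24,b=44]

For the a, alternating steps +8, +6, +8, +6, …: -18, -10, -4, 4, 10 → 18 → 24.
For the b, alternating steps +3, +1, +3, +1, …: 32, 35, 36, 39, 40 → 43 → 44.
Putting the parts together: [a=18,b=43] and then [a=24,b=44].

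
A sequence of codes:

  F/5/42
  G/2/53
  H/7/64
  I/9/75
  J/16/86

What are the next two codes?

Letter — letters move forward 1 place in the alphabet: F, G, H, I, J → K → L.
Second component — each term is the sum of the two before it: 5, 2, 7, 9, 16 → 25 → 41.
Third component: +11 each step; 42, 53, 64, 75, 86 → 97 → 108.
So the next two codes are K/25/97 and L/41/108.

K/25/97 then L/41/108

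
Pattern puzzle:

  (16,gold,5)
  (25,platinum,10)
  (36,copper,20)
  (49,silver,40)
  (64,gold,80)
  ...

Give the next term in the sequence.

For the first slot, perfect squares: 4², 5², 6², …: 16, 25, 36, 49, 64 → 81.
Metal goes gold, platinum, copper, silver, gold → platinum (repeats gold → platinum → copper → silver).
Third slot: 5, 10, 20, 40, 80 → 160 (×2 each step).
Putting it together: (81,platinum,160).

(81,platinum,160)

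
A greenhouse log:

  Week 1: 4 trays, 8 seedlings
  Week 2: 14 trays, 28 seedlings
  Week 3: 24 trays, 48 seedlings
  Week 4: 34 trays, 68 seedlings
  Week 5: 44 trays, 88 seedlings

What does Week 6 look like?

Trays: +10 each step, so 4, 14, 24, 34, 44 → 54.
Seedlings — always 2 × the trays: 8, 28, 48, 68, 88 → 108.
Combining the parts gives 54 trays, 108 seedlings.

54 trays, 108 seedlings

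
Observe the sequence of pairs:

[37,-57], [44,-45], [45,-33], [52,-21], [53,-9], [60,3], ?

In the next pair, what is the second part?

15

First part — alternating steps +7, +1, +7, +1, …: 37, 44, 45, 52, 53, 60 → 61.
Second part — +12 each step: -57, -45, -33, -21, -9, 3 → 15.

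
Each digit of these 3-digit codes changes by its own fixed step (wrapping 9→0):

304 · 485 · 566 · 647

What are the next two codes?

728 then 809

For the first digit, +1 each step, mod 10: 3, 4, 5, 6 → 7 → 8.
For the second digit, −2 each step, mod 10: 0, 8, 6, 4 → 2 → 0.
Third digit: +1 each step, mod 10; 4, 5, 6, 7 → 8 → 9.
Putting the parts together: 728 and then 809.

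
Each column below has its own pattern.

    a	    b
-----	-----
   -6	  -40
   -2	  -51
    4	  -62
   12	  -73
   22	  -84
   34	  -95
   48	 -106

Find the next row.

Column a: -6, -2, 4, 12, 22, 34, 48 → 64 (differences are 4, 6, 8, … (increasing by 2 each time)).
Column b: −11 each step, so -40, -51, -62, -73, -84, -95, -106 → -117.
Putting it together: 64  -117.

64  -117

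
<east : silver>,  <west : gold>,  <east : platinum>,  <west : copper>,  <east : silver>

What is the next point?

Direction: alternates east ↔ west, so east, west, east, west, east → west.
Metal: repeats silver → gold → platinum → copper; silver, gold, platinum, copper, silver → gold.
Putting it together: <west : gold>.

<west : gold>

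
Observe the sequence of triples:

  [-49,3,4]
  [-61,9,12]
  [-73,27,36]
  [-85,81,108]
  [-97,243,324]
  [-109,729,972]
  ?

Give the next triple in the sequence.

First component: −12 each step, so -49, -61, -73, -85, -97, -109 → -121.
For the second component, ×3 each step: 3, 9, 27, 81, 243, 729 → 2187.
Third component: ×3 each step; 4, 12, 36, 108, 324, 972 → 2916.
Combining the parts gives [-121,2187,2916].

[-121,2187,2916]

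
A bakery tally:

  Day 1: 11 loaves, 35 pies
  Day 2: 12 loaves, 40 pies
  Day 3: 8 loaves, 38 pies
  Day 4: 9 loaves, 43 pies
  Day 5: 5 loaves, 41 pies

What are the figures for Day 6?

6 loaves, 46 pies

For the loaves, alternating steps +1, −4, +1, −4, …: 11, 12, 8, 9, 5 → 6.
Pies — alternating steps +5, −2, +5, −2, …: 35, 40, 38, 43, 41 → 46.
Combining the parts gives 6 loaves, 46 pies.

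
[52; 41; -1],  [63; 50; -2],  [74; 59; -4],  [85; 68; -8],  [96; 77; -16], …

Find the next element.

First coordinate: +11 each step, so 52, 63, 74, 85, 96 → 107.
Second coordinate: +9 each step; 41, 50, 59, 68, 77 → 86.
Third coordinate goes -1, -2, -4, -8, -16 → -32 (×2 each step).
So the next element is [107; 86; -32].

[107; 86; -32]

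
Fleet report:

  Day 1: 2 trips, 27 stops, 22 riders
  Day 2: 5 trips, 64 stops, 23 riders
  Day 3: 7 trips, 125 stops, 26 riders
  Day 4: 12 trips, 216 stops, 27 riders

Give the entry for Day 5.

Trips: 2, 5, 7, 12 → 19 (each term is the sum of the two before it).
Stops: perfect cubes: 3³, 4³, 5³, …, so 27, 64, 125, 216 → 343.
Riders: 22, 23, 26, 27 → 30 (alternating steps +1, +3, +1, +3, …).
Putting it together: 19 trips, 343 stops, 30 riders.

19 trips, 343 stops, 30 riders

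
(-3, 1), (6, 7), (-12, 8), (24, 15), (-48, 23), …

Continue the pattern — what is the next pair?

(96, 38)

First component — ×(-2) each step: -3, 6, -12, 24, -48 → 96.
Second component goes 1, 7, 8, 15, 23 → 38 (each term is the sum of the two before it).
Combining the parts gives (96, 38).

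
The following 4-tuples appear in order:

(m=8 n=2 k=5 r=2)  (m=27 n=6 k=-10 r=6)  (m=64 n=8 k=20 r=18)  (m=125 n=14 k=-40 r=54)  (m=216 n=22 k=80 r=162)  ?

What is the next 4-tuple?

(m=343 n=36 k=-160 r=486)

M — perfect cubes: 2³, 3³, 4³, …: 8, 27, 64, 125, 216 → 343.
N: 2, 6, 8, 14, 22 → 36 (each term is the sum of the two before it).
K — ×(-2) each step: 5, -10, 20, -40, 80 → -160.
R: ×3 each step, so 2, 6, 18, 54, 162 → 486.
So the next 4-tuple is (m=343 n=36 k=-160 r=486).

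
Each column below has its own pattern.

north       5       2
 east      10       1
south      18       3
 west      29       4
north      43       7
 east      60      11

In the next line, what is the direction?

south

Direction goes north, east, south, west, north, east → south (repeats north → east → south → west).
Second component: differences are 5, 8, 11, … (increasing by 3 each time); 5, 10, 18, 29, 43, 60 → 80.
Third component: each term is the sum of the two before it; 2, 1, 3, 4, 7, 11 → 18.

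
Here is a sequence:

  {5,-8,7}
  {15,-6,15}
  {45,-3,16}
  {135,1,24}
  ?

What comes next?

First entry: ×3 each step; 5, 15, 45, 135 → 405.
Second entry: differences are 2, 3, 4, … (increasing by 1 each time); -8, -6, -3, 1 → 6.
Third entry — alternating steps +8, +1, +8, +1, …: 7, 15, 16, 24 → 25.
So the next term is {405,6,25}.

{405,6,25}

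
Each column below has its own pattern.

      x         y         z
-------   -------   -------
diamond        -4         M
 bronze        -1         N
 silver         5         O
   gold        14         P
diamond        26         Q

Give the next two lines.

bronze  41  R; silver  59  S

For the column x, repeats diamond → bronze → silver → gold: diamond, bronze, silver, gold, diamond → bronze → silver.
Column y goes -4, -1, 5, 14, 26 → 41 → 59 (differences are 3, 6, 9, … (increasing by 3 each time)).
Column z goes M, N, O, P, Q → R → S (letters move forward 1 place in the alphabet).
So the next two lines are bronze  41  R and silver  59  S.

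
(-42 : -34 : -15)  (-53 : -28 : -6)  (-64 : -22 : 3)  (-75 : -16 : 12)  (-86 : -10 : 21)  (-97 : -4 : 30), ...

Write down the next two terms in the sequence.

First component goes -42, -53, -64, -75, -86, -97 → -108 → -119 (−11 each step).
Second component — +6 each step: -34, -28, -22, -16, -10, -4 → 2 → 8.
For the third component, +9 each step: -15, -6, 3, 12, 21, 30 → 39 → 48.
So the next two terms are (-108 : 2 : 39) and (-119 : 8 : 48).

(-108 : 2 : 39), (-119 : 8 : 48)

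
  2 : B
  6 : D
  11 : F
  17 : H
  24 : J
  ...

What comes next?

32 : L

For the first value, differences are 4, 5, 6, … (increasing by 1 each time): 2, 6, 11, 17, 24 → 32.
Letter — letters move forward 2 places in the alphabet: B, D, F, H, J → L.
Combining the parts gives 32 : L.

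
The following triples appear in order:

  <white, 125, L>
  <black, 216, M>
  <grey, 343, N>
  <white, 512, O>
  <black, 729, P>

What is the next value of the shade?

Shade goes white, black, grey, white, black → grey (repeats white → black → grey).

grey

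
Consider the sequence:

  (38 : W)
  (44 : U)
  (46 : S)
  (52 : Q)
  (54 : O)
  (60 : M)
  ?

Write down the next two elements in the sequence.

(62 : K), (68 : I)

First value goes 38, 44, 46, 52, 54, 60 → 62 → 68 (alternating steps +6, +2, +6, +2, …).
For the letter, letters move back 2 places in the alphabet: W, U, S, Q, O, M → K → I.
Putting the parts together: (62 : K) and then (68 : I).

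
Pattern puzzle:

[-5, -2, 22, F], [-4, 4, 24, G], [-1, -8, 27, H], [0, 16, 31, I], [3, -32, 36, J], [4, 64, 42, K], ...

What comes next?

[7, -128, 49, L]

First slot goes -5, -4, -1, 0, 3, 4 → 7 (alternating steps +1, +3, +1, +3, …).
Second slot — ×(-2) each step: -2, 4, -8, 16, -32, 64 → -128.
Third slot — differences are 2, 3, 4, … (increasing by 1 each time): 22, 24, 27, 31, 36, 42 → 49.
For the letter, letters move forward 1 place in the alphabet: F, G, H, I, J, K → L.
So the next 4-tuple is [7, -128, 49, L].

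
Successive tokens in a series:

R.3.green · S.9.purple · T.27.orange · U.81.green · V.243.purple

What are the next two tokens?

W.729.orange then X.2187.green

Letter: letters move forward 1 place in the alphabet; R, S, T, U, V → W → X.
Second component: ×3 each step, so 3, 9, 27, 81, 243 → 729 → 2187.
Colour: repeats green → purple → orange, so green, purple, orange, green, purple → orange → green.
So the next two tokens are W.729.orange and X.2187.green.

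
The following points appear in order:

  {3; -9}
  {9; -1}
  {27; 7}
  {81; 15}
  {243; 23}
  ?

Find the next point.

{729; 31}

First coordinate goes 3, 9, 27, 81, 243 → 729 (×3 each step).
Second coordinate goes -9, -1, 7, 15, 23 → 31 (+8 each step).
Putting it together: {729; 31}.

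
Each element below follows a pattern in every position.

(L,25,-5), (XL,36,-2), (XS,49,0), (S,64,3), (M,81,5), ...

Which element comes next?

(L,100,8)

Size goes L, XL, XS, S, M → L (runs through clothing sizes XS→XL).
Second component: 25, 36, 49, 64, 81 → 100 (perfect squares: 5², 6², 7², …).
Third component goes -5, -2, 0, 3, 5 → 8 (alternating steps +3, +2, +3, +2, …).
So the next element is (L,100,8).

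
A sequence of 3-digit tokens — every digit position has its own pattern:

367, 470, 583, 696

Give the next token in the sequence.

First digit: +1 each step, mod 10; 3, 4, 5, 6 → 7.
Second digit: 6, 7, 8, 9 → 0 (+1 each step, mod 10).
Third digit: +3 each step, mod 10; 7, 0, 3, 6 → 9.
So the next token is 709.

709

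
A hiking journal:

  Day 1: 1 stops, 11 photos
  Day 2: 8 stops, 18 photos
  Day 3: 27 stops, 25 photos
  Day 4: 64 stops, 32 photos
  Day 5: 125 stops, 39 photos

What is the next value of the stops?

Stops: 1, 8, 27, 64, 125 → 216 (perfect cubes: 1³, 2³, 3³, …).

216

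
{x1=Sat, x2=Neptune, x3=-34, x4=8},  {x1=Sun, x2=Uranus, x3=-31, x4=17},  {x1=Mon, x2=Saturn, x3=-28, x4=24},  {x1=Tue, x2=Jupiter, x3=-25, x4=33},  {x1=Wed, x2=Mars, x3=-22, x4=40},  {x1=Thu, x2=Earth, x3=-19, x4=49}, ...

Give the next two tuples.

X1 goes Sat, Sun, Mon, Tue, Wed, Thu → Fri → Sat (runs through the weekdays Mon→Sun).
X2 goes Neptune, Uranus, Saturn, Jupiter, Mars, Earth → Venus → Mercury (runs backward through the planets Mercury→Neptune).
X3: -34, -31, -28, -25, -22, -19 → -16 → -13 (+3 each step).
X4: alternating steps +9, +7, +9, +7, …; 8, 17, 24, 33, 40, 49 → 56 → 65.
Putting the parts together: {x1=Fri, x2=Venus, x3=-16, x4=56} and then {x1=Sat, x2=Mercury, x3=-13, x4=65}.

{x1=Fri, x2=Venus, x3=-16, x4=56}, {x1=Sat, x2=Mercury, x3=-13, x4=65}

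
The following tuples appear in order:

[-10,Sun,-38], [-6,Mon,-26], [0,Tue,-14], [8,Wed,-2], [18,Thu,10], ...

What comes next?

[30,Fri,22]

First value: differences are 4, 6, 8, … (increasing by 2 each time); -10, -6, 0, 8, 18 → 30.
Day goes Sun, Mon, Tue, Wed, Thu → Fri (runs through the weekdays Mon→Sun).
Third value: +12 each step; -38, -26, -14, -2, 10 → 22.
Combining the parts gives [30,Fri,22].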